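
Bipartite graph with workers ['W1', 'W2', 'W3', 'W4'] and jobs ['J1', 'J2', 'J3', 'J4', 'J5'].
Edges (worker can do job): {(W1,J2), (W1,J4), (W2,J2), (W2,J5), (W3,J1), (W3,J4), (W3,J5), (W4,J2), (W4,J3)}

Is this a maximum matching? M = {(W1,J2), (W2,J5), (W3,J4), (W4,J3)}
Yes, size 4 is maximum

Proposed matching has size 4.
Maximum matching size for this graph: 4.

This is a maximum matching.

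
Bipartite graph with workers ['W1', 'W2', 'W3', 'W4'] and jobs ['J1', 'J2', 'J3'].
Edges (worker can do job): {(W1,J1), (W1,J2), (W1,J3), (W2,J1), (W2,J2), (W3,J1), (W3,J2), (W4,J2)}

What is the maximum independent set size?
Maximum independent set = 4

By König's theorem:
- Min vertex cover = Max matching = 3
- Max independent set = Total vertices - Min vertex cover
- Max independent set = 7 - 3 = 4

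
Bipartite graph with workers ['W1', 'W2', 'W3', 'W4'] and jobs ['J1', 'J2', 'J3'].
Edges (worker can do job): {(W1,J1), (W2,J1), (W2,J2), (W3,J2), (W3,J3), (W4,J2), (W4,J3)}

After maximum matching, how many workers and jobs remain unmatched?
Unmatched: 1 workers, 0 jobs

Maximum matching size: 3
Workers: 4 total, 3 matched, 1 unmatched
Jobs: 3 total, 3 matched, 0 unmatched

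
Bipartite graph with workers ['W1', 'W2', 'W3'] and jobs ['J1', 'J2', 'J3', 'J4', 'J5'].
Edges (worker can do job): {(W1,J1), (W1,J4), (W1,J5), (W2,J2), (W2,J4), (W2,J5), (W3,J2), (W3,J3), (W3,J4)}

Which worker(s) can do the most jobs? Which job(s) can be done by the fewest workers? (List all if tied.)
Most versatile: W1, W2, W3 (3 jobs); Least covered: J1, J3 (1 workers)

Worker degrees (jobs they can do): W1:3, W2:3, W3:3
Job degrees (workers who can do it): J1:1, J2:2, J3:1, J4:3, J5:2

Maximum worker degree is 3, achieved by: W1, W2, W3
Minimum job degree is 1, achieved by: J1, J3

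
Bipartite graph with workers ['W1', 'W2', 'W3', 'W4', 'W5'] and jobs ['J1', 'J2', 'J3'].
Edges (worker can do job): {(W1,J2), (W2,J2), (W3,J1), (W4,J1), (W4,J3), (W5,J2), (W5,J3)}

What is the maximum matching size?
Maximum matching size = 3

Maximum matching: {(W1,J2), (W3,J1), (W5,J3)}
Size: 3

This assigns 3 workers to 3 distinct jobs.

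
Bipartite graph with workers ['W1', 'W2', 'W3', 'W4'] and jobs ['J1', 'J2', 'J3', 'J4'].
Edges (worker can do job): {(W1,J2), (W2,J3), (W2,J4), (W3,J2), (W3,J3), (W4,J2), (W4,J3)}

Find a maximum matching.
Matching: {(W2,J4), (W3,J2), (W4,J3)}

Maximum matching (size 3):
  W2 → J4
  W3 → J2
  W4 → J3

Each worker is assigned to at most one job, and each job to at most one worker.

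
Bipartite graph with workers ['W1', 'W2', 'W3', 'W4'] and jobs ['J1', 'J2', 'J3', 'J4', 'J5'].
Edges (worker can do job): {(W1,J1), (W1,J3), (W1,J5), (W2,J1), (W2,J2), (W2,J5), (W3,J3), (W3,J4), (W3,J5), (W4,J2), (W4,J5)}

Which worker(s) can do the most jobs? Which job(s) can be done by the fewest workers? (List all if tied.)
Most versatile: W1, W2, W3 (3 jobs); Least covered: J4 (1 workers)

Worker degrees (jobs they can do): W1:3, W2:3, W3:3, W4:2
Job degrees (workers who can do it): J1:2, J2:2, J3:2, J4:1, J5:4

Maximum worker degree is 3, achieved by: W1, W2, W3
Minimum job degree is 1, achieved by: J4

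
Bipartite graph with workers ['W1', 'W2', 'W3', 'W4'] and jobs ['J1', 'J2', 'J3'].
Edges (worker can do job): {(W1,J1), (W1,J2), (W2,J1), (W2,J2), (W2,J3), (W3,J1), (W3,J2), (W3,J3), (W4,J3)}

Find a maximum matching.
Matching: {(W1,J1), (W3,J2), (W4,J3)}

Maximum matching (size 3):
  W1 → J1
  W3 → J2
  W4 → J3

Each worker is assigned to at most one job, and each job to at most one worker.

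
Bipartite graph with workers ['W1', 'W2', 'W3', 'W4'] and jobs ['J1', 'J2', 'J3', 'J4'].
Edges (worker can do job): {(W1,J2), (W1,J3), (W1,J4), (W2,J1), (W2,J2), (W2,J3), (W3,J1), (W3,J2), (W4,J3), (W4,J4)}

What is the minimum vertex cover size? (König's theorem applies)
Minimum vertex cover size = 4

By König's theorem: in bipartite graphs,
min vertex cover = max matching = 4

Maximum matching has size 4, so minimum vertex cover also has size 4.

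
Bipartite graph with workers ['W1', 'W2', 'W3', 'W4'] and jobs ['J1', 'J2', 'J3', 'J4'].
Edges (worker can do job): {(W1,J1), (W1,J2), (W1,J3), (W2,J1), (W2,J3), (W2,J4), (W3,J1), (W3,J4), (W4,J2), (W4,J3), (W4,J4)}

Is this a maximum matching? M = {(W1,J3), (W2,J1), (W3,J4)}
No, size 3 is not maximum

Proposed matching has size 3.
Maximum matching size for this graph: 4.

This is NOT maximum - can be improved to size 4.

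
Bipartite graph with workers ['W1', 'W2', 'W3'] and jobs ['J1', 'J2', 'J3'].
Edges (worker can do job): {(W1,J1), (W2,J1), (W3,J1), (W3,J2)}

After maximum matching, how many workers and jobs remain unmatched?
Unmatched: 1 workers, 1 jobs

Maximum matching size: 2
Workers: 3 total, 2 matched, 1 unmatched
Jobs: 3 total, 2 matched, 1 unmatched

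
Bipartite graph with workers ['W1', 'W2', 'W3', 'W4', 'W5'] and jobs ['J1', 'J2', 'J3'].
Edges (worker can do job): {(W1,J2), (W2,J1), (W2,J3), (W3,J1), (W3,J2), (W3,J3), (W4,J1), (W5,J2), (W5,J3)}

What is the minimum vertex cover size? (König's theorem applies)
Minimum vertex cover size = 3

By König's theorem: in bipartite graphs,
min vertex cover = max matching = 3

Maximum matching has size 3, so minimum vertex cover also has size 3.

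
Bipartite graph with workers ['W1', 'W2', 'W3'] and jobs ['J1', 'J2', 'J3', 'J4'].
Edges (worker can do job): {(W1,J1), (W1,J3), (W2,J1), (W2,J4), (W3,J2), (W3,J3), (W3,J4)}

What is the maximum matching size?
Maximum matching size = 3

Maximum matching: {(W1,J3), (W2,J1), (W3,J2)}
Size: 3

This assigns 3 workers to 3 distinct jobs.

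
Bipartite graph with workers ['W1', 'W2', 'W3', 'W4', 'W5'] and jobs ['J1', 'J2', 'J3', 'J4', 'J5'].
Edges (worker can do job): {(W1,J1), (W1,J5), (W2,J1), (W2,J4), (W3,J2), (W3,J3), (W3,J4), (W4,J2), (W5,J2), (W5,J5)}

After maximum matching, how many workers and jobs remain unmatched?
Unmatched: 0 workers, 0 jobs

Maximum matching size: 5
Workers: 5 total, 5 matched, 0 unmatched
Jobs: 5 total, 5 matched, 0 unmatched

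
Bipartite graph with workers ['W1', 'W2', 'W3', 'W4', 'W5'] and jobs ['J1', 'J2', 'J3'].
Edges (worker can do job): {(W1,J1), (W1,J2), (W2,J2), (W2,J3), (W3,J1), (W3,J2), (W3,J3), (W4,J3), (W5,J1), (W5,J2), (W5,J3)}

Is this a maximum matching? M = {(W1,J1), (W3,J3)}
No, size 2 is not maximum

Proposed matching has size 2.
Maximum matching size for this graph: 3.

This is NOT maximum - can be improved to size 3.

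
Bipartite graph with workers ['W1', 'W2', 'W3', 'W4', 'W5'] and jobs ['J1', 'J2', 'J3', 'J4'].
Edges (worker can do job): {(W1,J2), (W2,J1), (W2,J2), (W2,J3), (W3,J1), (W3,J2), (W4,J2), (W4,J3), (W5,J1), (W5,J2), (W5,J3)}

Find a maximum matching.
Matching: {(W3,J1), (W4,J2), (W5,J3)}

Maximum matching (size 3):
  W3 → J1
  W4 → J2
  W5 → J3

Each worker is assigned to at most one job, and each job to at most one worker.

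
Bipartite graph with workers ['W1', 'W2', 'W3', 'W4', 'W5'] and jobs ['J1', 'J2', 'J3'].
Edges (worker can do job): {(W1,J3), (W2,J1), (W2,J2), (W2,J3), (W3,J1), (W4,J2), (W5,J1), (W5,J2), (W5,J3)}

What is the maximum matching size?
Maximum matching size = 3

Maximum matching: {(W3,J1), (W4,J2), (W5,J3)}
Size: 3

This assigns 3 workers to 3 distinct jobs.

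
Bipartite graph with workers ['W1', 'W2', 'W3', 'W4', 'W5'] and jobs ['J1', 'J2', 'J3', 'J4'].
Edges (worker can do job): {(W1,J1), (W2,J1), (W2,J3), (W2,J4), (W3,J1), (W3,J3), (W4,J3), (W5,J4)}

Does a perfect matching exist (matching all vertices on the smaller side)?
No, maximum matching has size 3 < 4

Maximum matching has size 3, need 4 for perfect matching.
Unmatched workers: ['W1', 'W2']
Unmatched jobs: ['J2']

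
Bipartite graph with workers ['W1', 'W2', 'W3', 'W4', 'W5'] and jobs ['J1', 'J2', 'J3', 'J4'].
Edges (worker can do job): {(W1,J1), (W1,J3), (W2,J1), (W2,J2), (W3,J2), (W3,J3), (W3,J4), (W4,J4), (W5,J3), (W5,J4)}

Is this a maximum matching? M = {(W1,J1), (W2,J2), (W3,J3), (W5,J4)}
Yes, size 4 is maximum

Proposed matching has size 4.
Maximum matching size for this graph: 4.

This is a maximum matching.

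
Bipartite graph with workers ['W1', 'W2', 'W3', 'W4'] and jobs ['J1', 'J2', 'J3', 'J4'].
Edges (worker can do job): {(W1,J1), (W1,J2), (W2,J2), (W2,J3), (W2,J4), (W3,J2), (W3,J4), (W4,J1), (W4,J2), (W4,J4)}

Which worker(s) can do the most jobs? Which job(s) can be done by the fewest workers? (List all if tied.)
Most versatile: W2, W4 (3 jobs); Least covered: J3 (1 workers)

Worker degrees (jobs they can do): W1:2, W2:3, W3:2, W4:3
Job degrees (workers who can do it): J1:2, J2:4, J3:1, J4:3

Maximum worker degree is 3, achieved by: W2, W4
Minimum job degree is 1, achieved by: J3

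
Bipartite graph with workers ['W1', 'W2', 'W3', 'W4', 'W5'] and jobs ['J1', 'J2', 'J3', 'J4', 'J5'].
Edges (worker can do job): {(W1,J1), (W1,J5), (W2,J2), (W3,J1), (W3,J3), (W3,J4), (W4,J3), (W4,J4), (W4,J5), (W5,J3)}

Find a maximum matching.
Matching: {(W1,J1), (W2,J2), (W3,J4), (W4,J5), (W5,J3)}

Maximum matching (size 5):
  W1 → J1
  W2 → J2
  W3 → J4
  W4 → J5
  W5 → J3

Each worker is assigned to at most one job, and each job to at most one worker.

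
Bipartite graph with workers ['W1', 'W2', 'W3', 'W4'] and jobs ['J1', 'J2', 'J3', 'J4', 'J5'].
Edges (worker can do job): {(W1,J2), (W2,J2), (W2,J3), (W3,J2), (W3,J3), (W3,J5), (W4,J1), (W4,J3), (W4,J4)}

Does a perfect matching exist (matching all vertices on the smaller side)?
Yes, perfect matching exists (size 4)

Perfect matching: {(W1,J2), (W2,J3), (W3,J5), (W4,J1)}
All 4 vertices on the smaller side are matched.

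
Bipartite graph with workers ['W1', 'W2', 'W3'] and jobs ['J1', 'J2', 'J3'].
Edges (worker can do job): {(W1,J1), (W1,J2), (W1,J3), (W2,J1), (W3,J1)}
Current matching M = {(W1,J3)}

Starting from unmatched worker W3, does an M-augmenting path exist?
Yes: W3 → J1

An M-augmenting path alternates non-matching / matching edges, starting and ending at unmatched vertices.
Path: W3 → J1
(J1 is unmatched in M, so the path is augmenting.)
Flipping edges along this path would increase |M| from 1 to 2.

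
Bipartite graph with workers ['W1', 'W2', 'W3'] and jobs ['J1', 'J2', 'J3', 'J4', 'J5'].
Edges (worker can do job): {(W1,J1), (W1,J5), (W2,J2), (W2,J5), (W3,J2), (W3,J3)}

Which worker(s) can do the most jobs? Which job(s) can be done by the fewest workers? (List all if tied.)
Most versatile: W1, W2, W3 (2 jobs); Least covered: J4 (0 workers)

Worker degrees (jobs they can do): W1:2, W2:2, W3:2
Job degrees (workers who can do it): J1:1, J2:2, J3:1, J4:0, J5:2

Maximum worker degree is 2, achieved by: W1, W2, W3
Minimum job degree is 0, achieved by: J4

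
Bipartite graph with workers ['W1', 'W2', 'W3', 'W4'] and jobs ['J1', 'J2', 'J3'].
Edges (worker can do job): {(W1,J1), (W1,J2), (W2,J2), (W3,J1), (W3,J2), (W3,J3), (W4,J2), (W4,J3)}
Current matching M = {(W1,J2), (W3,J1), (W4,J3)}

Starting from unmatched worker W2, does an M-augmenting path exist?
No augmenting path from W2

Alternating search from W2 reaches jobs: {J1, J2, J3}.
Every reachable job is already matched in M, and following those matched edges back to workers exposes no further unvisited jobs.
No M-augmenting path from W2 exists.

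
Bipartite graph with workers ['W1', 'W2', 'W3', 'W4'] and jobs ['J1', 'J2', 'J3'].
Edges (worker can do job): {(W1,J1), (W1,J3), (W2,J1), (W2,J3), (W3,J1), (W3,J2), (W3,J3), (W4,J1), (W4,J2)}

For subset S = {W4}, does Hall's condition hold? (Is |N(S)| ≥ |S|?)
Yes: |N(S)| = 2, |S| = 1

Subset S = {W4}
Neighbors N(S) = {J1, J2}

|N(S)| = 2, |S| = 1
Hall's condition: |N(S)| ≥ |S| is satisfied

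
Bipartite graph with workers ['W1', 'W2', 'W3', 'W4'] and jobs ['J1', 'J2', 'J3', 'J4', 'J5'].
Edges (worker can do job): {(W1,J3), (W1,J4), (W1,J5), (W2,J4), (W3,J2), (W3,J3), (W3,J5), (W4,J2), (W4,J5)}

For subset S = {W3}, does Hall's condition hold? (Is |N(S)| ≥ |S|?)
Yes: |N(S)| = 3, |S| = 1

Subset S = {W3}
Neighbors N(S) = {J2, J3, J5}

|N(S)| = 3, |S| = 1
Hall's condition: |N(S)| ≥ |S| is satisfied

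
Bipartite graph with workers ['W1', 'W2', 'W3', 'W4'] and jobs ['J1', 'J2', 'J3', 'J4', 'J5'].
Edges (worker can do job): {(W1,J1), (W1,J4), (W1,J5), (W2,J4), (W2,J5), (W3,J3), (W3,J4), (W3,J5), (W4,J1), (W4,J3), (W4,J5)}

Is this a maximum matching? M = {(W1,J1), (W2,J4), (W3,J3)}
No, size 3 is not maximum

Proposed matching has size 3.
Maximum matching size for this graph: 4.

This is NOT maximum - can be improved to size 4.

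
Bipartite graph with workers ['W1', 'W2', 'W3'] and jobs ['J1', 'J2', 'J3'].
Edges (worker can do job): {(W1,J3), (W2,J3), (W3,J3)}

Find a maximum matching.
Matching: {(W3,J3)}

Maximum matching (size 1):
  W3 → J3

Each worker is assigned to at most one job, and each job to at most one worker.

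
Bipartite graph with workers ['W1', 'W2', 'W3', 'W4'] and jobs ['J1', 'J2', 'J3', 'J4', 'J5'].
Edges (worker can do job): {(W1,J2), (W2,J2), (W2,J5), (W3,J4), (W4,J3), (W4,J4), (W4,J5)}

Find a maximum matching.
Matching: {(W1,J2), (W2,J5), (W3,J4), (W4,J3)}

Maximum matching (size 4):
  W1 → J2
  W2 → J5
  W3 → J4
  W4 → J3

Each worker is assigned to at most one job, and each job to at most one worker.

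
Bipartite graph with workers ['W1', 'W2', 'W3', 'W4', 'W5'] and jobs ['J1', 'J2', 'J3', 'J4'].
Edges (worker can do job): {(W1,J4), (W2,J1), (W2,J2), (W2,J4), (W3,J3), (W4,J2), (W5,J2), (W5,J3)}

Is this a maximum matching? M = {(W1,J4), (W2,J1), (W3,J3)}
No, size 3 is not maximum

Proposed matching has size 3.
Maximum matching size for this graph: 4.

This is NOT maximum - can be improved to size 4.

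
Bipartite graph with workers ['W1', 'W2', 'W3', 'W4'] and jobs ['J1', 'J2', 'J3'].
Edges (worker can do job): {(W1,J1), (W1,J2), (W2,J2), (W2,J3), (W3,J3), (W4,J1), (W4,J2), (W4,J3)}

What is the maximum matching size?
Maximum matching size = 3

Maximum matching: {(W1,J2), (W3,J3), (W4,J1)}
Size: 3

This assigns 3 workers to 3 distinct jobs.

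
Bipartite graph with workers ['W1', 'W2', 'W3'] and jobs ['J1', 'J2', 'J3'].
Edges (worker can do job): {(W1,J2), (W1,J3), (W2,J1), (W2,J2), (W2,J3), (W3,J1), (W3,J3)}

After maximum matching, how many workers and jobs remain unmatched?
Unmatched: 0 workers, 0 jobs

Maximum matching size: 3
Workers: 3 total, 3 matched, 0 unmatched
Jobs: 3 total, 3 matched, 0 unmatched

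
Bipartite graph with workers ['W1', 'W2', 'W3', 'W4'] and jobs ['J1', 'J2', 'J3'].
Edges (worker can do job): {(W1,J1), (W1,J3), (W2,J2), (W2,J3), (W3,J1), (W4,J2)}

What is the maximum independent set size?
Maximum independent set = 4

By König's theorem:
- Min vertex cover = Max matching = 3
- Max independent set = Total vertices - Min vertex cover
- Max independent set = 7 - 3 = 4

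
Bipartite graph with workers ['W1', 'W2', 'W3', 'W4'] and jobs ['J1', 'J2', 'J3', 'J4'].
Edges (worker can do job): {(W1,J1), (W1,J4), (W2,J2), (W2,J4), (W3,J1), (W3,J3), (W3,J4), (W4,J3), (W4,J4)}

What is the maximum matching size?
Maximum matching size = 4

Maximum matching: {(W1,J1), (W2,J2), (W3,J4), (W4,J3)}
Size: 4

This assigns 4 workers to 4 distinct jobs.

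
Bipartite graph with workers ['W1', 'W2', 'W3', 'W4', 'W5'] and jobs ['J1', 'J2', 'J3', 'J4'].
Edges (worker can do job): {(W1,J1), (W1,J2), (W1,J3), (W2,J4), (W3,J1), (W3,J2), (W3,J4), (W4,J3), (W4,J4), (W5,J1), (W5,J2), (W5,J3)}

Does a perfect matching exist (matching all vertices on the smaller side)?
Yes, perfect matching exists (size 4)

Perfect matching: {(W1,J2), (W3,J4), (W4,J3), (W5,J1)}
All 4 vertices on the smaller side are matched.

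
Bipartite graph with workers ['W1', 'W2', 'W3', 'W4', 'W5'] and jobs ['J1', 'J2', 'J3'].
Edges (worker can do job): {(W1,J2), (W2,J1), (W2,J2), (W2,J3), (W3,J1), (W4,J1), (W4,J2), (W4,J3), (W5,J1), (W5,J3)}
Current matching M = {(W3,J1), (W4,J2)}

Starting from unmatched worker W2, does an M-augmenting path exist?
Yes: W2 → J3

An M-augmenting path alternates non-matching / matching edges, starting and ending at unmatched vertices.
Path: W2 → J3
(J3 is unmatched in M, so the path is augmenting.)
Flipping edges along this path would increase |M| from 2 to 3.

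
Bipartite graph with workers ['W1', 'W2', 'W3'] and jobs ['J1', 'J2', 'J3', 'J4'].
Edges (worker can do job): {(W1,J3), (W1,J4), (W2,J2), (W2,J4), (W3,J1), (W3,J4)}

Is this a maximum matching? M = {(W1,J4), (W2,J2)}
No, size 2 is not maximum

Proposed matching has size 2.
Maximum matching size for this graph: 3.

This is NOT maximum - can be improved to size 3.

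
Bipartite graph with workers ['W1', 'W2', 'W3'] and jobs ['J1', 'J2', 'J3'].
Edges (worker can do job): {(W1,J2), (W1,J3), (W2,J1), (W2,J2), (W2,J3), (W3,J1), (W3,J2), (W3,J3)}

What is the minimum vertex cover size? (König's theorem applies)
Minimum vertex cover size = 3

By König's theorem: in bipartite graphs,
min vertex cover = max matching = 3

Maximum matching has size 3, so minimum vertex cover also has size 3.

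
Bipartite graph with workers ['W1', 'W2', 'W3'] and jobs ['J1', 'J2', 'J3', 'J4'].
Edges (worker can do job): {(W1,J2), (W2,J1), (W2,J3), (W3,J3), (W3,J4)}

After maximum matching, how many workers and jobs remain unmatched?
Unmatched: 0 workers, 1 jobs

Maximum matching size: 3
Workers: 3 total, 3 matched, 0 unmatched
Jobs: 4 total, 3 matched, 1 unmatched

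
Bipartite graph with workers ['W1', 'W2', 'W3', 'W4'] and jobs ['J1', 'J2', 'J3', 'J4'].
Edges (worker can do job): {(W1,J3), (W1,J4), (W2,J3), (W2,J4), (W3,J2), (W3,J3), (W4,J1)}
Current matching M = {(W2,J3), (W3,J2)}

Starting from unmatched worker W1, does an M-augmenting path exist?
Yes: W1 → J4

An M-augmenting path alternates non-matching / matching edges, starting and ending at unmatched vertices.
Path: W1 → J4
(J4 is unmatched in M, so the path is augmenting.)
Flipping edges along this path would increase |M| from 2 to 3.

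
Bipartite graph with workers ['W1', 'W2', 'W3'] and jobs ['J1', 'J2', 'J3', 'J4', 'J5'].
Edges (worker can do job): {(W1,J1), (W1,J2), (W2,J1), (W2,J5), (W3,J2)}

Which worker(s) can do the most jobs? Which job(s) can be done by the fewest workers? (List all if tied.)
Most versatile: W1, W2 (2 jobs); Least covered: J3, J4 (0 workers)

Worker degrees (jobs they can do): W1:2, W2:2, W3:1
Job degrees (workers who can do it): J1:2, J2:2, J3:0, J4:0, J5:1

Maximum worker degree is 2, achieved by: W1, W2
Minimum job degree is 0, achieved by: J3, J4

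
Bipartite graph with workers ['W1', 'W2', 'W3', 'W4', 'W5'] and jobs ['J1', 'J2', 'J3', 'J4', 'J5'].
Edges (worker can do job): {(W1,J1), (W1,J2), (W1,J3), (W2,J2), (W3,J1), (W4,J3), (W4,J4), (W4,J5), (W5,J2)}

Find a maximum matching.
Matching: {(W1,J3), (W3,J1), (W4,J4), (W5,J2)}

Maximum matching (size 4):
  W1 → J3
  W3 → J1
  W4 → J4
  W5 → J2

Each worker is assigned to at most one job, and each job to at most one worker.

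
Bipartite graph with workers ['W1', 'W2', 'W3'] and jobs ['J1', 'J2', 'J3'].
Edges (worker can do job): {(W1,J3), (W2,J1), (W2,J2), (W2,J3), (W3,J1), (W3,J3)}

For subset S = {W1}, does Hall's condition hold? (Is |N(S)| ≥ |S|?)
Yes: |N(S)| = 1, |S| = 1

Subset S = {W1}
Neighbors N(S) = {J3}

|N(S)| = 1, |S| = 1
Hall's condition: |N(S)| ≥ |S| is satisfied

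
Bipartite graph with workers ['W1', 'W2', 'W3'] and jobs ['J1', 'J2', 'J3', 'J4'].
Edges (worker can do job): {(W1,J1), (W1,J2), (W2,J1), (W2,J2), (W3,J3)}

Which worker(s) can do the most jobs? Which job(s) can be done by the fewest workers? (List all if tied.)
Most versatile: W1, W2 (2 jobs); Least covered: J4 (0 workers)

Worker degrees (jobs they can do): W1:2, W2:2, W3:1
Job degrees (workers who can do it): J1:2, J2:2, J3:1, J4:0

Maximum worker degree is 2, achieved by: W1, W2
Minimum job degree is 0, achieved by: J4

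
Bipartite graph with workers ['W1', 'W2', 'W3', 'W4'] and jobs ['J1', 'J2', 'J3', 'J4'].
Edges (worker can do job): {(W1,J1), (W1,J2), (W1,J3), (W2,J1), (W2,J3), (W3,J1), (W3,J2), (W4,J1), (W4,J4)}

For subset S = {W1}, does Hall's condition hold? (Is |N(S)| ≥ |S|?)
Yes: |N(S)| = 3, |S| = 1

Subset S = {W1}
Neighbors N(S) = {J1, J2, J3}

|N(S)| = 3, |S| = 1
Hall's condition: |N(S)| ≥ |S| is satisfied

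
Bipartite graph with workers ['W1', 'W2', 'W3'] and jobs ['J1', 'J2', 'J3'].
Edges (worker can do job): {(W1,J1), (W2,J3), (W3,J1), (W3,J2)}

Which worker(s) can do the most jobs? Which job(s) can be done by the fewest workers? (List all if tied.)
Most versatile: W3 (2 jobs); Least covered: J2, J3 (1 workers)

Worker degrees (jobs they can do): W1:1, W2:1, W3:2
Job degrees (workers who can do it): J1:2, J2:1, J3:1

Maximum worker degree is 2, achieved by: W3
Minimum job degree is 1, achieved by: J2, J3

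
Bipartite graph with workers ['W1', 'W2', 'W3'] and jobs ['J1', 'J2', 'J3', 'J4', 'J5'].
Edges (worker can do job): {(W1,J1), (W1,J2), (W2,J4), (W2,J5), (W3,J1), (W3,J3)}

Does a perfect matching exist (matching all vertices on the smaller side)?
Yes, perfect matching exists (size 3)

Perfect matching: {(W1,J2), (W2,J5), (W3,J1)}
All 3 vertices on the smaller side are matched.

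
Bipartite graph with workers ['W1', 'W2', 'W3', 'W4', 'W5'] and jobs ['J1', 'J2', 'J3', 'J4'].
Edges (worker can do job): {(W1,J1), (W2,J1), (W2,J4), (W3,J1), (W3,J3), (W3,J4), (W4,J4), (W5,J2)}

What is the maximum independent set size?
Maximum independent set = 5

By König's theorem:
- Min vertex cover = Max matching = 4
- Max independent set = Total vertices - Min vertex cover
- Max independent set = 9 - 4 = 5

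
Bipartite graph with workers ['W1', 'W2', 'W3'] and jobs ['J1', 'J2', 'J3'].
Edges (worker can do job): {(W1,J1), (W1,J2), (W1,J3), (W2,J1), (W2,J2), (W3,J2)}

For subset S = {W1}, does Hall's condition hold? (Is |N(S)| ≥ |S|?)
Yes: |N(S)| = 3, |S| = 1

Subset S = {W1}
Neighbors N(S) = {J1, J2, J3}

|N(S)| = 3, |S| = 1
Hall's condition: |N(S)| ≥ |S| is satisfied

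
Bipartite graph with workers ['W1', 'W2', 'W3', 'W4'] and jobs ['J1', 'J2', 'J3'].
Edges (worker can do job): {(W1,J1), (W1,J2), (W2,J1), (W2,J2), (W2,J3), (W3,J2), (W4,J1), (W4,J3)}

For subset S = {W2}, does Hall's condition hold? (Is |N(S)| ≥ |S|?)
Yes: |N(S)| = 3, |S| = 1

Subset S = {W2}
Neighbors N(S) = {J1, J2, J3}

|N(S)| = 3, |S| = 1
Hall's condition: |N(S)| ≥ |S| is satisfied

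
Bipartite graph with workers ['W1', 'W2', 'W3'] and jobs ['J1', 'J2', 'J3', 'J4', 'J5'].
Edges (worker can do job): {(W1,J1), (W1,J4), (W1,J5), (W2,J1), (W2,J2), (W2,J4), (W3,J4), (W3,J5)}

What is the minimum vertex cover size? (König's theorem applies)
Minimum vertex cover size = 3

By König's theorem: in bipartite graphs,
min vertex cover = max matching = 3

Maximum matching has size 3, so minimum vertex cover also has size 3.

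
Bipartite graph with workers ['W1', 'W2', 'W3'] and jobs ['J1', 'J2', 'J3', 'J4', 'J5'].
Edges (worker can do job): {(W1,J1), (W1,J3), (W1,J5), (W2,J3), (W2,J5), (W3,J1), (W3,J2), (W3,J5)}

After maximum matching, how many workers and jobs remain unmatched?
Unmatched: 0 workers, 2 jobs

Maximum matching size: 3
Workers: 3 total, 3 matched, 0 unmatched
Jobs: 5 total, 3 matched, 2 unmatched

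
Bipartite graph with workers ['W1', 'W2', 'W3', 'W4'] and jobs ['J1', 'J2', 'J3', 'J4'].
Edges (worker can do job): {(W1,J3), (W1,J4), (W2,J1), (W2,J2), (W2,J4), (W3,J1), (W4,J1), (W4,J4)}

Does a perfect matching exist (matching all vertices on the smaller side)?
Yes, perfect matching exists (size 4)

Perfect matching: {(W1,J3), (W2,J2), (W3,J1), (W4,J4)}
All 4 vertices on the smaller side are matched.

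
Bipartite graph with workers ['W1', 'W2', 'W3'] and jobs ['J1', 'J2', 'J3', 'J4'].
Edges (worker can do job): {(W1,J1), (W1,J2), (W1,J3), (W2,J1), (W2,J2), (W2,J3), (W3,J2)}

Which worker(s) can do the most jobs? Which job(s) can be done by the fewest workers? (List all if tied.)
Most versatile: W1, W2 (3 jobs); Least covered: J4 (0 workers)

Worker degrees (jobs they can do): W1:3, W2:3, W3:1
Job degrees (workers who can do it): J1:2, J2:3, J3:2, J4:0

Maximum worker degree is 3, achieved by: W1, W2
Minimum job degree is 0, achieved by: J4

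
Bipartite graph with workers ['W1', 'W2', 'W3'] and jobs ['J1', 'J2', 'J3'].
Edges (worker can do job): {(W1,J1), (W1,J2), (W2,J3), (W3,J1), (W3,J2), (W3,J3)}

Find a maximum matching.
Matching: {(W1,J2), (W2,J3), (W3,J1)}

Maximum matching (size 3):
  W1 → J2
  W2 → J3
  W3 → J1

Each worker is assigned to at most one job, and each job to at most one worker.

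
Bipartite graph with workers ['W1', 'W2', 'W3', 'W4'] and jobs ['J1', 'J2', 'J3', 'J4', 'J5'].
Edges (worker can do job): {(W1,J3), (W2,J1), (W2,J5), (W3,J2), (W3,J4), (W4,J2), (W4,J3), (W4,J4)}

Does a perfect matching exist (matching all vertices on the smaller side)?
Yes, perfect matching exists (size 4)

Perfect matching: {(W1,J3), (W2,J5), (W3,J4), (W4,J2)}
All 4 vertices on the smaller side are matched.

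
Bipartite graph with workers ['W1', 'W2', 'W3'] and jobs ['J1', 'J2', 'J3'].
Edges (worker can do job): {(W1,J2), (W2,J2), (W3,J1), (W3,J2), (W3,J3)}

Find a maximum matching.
Matching: {(W1,J2), (W3,J1)}

Maximum matching (size 2):
  W1 → J2
  W3 → J1

Each worker is assigned to at most one job, and each job to at most one worker.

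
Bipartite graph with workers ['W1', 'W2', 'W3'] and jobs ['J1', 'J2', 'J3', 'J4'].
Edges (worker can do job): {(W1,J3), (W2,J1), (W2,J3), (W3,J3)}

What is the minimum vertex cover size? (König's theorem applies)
Minimum vertex cover size = 2

By König's theorem: in bipartite graphs,
min vertex cover = max matching = 2

Maximum matching has size 2, so minimum vertex cover also has size 2.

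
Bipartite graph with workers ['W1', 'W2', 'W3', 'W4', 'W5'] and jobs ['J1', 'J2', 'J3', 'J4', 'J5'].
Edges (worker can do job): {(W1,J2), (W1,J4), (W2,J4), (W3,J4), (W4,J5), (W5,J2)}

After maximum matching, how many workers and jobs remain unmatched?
Unmatched: 2 workers, 2 jobs

Maximum matching size: 3
Workers: 5 total, 3 matched, 2 unmatched
Jobs: 5 total, 3 matched, 2 unmatched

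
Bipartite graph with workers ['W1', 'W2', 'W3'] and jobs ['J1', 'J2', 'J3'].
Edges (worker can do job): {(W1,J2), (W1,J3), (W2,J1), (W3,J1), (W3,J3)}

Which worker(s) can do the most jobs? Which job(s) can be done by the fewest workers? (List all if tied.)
Most versatile: W1, W3 (2 jobs); Least covered: J2 (1 workers)

Worker degrees (jobs they can do): W1:2, W2:1, W3:2
Job degrees (workers who can do it): J1:2, J2:1, J3:2

Maximum worker degree is 2, achieved by: W1, W3
Minimum job degree is 1, achieved by: J2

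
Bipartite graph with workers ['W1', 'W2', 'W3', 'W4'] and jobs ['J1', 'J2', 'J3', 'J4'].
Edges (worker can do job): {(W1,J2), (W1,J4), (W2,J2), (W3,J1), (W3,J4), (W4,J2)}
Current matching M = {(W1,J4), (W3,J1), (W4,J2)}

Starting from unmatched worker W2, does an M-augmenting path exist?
No augmenting path from W2

Alternating search from W2 reaches jobs: {J2}.
Every reachable job is already matched in M, and following those matched edges back to workers exposes no further unvisited jobs.
No M-augmenting path from W2 exists.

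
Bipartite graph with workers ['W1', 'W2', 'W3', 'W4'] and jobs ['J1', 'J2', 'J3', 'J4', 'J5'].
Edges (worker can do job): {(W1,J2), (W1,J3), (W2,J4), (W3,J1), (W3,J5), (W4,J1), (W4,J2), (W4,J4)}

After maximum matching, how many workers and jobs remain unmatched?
Unmatched: 0 workers, 1 jobs

Maximum matching size: 4
Workers: 4 total, 4 matched, 0 unmatched
Jobs: 5 total, 4 matched, 1 unmatched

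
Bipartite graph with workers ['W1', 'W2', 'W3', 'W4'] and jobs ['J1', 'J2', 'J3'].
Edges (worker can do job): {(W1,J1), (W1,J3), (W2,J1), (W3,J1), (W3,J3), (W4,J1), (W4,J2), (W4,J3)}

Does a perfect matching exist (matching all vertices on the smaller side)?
Yes, perfect matching exists (size 3)

Perfect matching: {(W1,J3), (W3,J1), (W4,J2)}
All 3 vertices on the smaller side are matched.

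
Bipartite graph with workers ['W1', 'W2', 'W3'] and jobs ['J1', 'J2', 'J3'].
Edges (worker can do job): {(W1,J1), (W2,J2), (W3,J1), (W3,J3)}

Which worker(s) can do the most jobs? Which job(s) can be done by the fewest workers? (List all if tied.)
Most versatile: W3 (2 jobs); Least covered: J2, J3 (1 workers)

Worker degrees (jobs they can do): W1:1, W2:1, W3:2
Job degrees (workers who can do it): J1:2, J2:1, J3:1

Maximum worker degree is 2, achieved by: W3
Minimum job degree is 1, achieved by: J2, J3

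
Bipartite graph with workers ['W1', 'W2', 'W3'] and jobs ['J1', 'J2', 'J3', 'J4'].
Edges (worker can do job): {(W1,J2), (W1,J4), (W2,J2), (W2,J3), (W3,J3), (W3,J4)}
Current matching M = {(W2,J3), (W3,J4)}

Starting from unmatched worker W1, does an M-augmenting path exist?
Yes: W1 → J2

An M-augmenting path alternates non-matching / matching edges, starting and ending at unmatched vertices.
Path: W1 → J2
(J2 is unmatched in M, so the path is augmenting.)
Flipping edges along this path would increase |M| from 2 to 3.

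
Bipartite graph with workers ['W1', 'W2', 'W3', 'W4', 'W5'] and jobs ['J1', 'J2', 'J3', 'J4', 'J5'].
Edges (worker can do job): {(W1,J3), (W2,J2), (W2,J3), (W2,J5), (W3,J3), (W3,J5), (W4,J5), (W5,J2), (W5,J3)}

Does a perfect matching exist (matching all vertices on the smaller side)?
No, maximum matching has size 3 < 5

Maximum matching has size 3, need 5 for perfect matching.
Unmatched workers: ['W4', 'W1']
Unmatched jobs: ['J1', 'J4']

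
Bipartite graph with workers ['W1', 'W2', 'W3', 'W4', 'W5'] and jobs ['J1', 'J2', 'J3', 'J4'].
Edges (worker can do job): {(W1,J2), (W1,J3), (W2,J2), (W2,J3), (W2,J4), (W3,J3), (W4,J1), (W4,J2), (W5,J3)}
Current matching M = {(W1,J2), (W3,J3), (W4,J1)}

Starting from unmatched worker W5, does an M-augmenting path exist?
No augmenting path from W5

Alternating search from W5 reaches jobs: {J3}.
Every reachable job is already matched in M, and following those matched edges back to workers exposes no further unvisited jobs.
No M-augmenting path from W5 exists.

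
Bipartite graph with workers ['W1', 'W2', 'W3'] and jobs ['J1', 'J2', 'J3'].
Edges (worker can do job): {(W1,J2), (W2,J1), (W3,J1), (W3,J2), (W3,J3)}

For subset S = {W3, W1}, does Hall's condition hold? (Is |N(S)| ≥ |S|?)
Yes: |N(S)| = 3, |S| = 2

Subset S = {W3, W1}
Neighbors N(S) = {J1, J2, J3}

|N(S)| = 3, |S| = 2
Hall's condition: |N(S)| ≥ |S| is satisfied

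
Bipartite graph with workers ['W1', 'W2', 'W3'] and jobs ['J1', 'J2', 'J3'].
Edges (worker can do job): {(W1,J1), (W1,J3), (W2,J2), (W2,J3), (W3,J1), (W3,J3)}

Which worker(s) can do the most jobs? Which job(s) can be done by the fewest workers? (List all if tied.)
Most versatile: W1, W2, W3 (2 jobs); Least covered: J2 (1 workers)

Worker degrees (jobs they can do): W1:2, W2:2, W3:2
Job degrees (workers who can do it): J1:2, J2:1, J3:3

Maximum worker degree is 2, achieved by: W1, W2, W3
Minimum job degree is 1, achieved by: J2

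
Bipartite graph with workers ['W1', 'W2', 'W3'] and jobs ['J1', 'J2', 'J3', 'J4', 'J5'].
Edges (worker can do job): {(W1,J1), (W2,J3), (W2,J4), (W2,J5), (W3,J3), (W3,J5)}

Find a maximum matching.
Matching: {(W1,J1), (W2,J4), (W3,J3)}

Maximum matching (size 3):
  W1 → J1
  W2 → J4
  W3 → J3

Each worker is assigned to at most one job, and each job to at most one worker.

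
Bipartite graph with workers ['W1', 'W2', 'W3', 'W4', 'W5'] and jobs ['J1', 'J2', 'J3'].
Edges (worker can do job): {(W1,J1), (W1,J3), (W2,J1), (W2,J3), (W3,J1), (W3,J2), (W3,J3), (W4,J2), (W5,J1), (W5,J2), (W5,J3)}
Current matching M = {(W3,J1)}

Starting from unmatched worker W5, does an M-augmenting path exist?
Yes: W5 → J2

An M-augmenting path alternates non-matching / matching edges, starting and ending at unmatched vertices.
Path: W5 → J2
(J2 is unmatched in M, so the path is augmenting.)
Flipping edges along this path would increase |M| from 1 to 2.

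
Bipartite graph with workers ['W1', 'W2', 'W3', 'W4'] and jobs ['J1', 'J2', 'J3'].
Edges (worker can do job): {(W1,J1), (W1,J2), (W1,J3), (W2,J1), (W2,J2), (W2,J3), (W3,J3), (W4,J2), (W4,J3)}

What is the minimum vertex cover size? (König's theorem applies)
Minimum vertex cover size = 3

By König's theorem: in bipartite graphs,
min vertex cover = max matching = 3

Maximum matching has size 3, so minimum vertex cover also has size 3.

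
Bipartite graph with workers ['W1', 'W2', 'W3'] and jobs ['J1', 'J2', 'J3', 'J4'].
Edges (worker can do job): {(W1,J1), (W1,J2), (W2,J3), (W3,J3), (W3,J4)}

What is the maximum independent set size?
Maximum independent set = 4

By König's theorem:
- Min vertex cover = Max matching = 3
- Max independent set = Total vertices - Min vertex cover
- Max independent set = 7 - 3 = 4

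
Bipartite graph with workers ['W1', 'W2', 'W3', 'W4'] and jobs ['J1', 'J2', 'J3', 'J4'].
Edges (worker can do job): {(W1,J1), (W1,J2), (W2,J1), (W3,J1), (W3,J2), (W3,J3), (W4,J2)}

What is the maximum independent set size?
Maximum independent set = 5

By König's theorem:
- Min vertex cover = Max matching = 3
- Max independent set = Total vertices - Min vertex cover
- Max independent set = 8 - 3 = 5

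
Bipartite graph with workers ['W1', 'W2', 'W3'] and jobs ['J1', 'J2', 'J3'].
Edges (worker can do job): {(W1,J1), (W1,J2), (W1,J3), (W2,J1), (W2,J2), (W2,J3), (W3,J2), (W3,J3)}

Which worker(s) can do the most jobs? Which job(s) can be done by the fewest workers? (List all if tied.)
Most versatile: W1, W2 (3 jobs); Least covered: J1 (2 workers)

Worker degrees (jobs they can do): W1:3, W2:3, W3:2
Job degrees (workers who can do it): J1:2, J2:3, J3:3

Maximum worker degree is 3, achieved by: W1, W2
Minimum job degree is 2, achieved by: J1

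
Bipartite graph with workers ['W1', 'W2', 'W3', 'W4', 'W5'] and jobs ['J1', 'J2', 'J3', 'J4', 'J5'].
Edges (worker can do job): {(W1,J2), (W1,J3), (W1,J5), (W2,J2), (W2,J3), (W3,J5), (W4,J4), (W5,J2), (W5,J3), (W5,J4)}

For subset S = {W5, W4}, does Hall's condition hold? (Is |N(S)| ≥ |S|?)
Yes: |N(S)| = 3, |S| = 2

Subset S = {W5, W4}
Neighbors N(S) = {J2, J3, J4}

|N(S)| = 3, |S| = 2
Hall's condition: |N(S)| ≥ |S| is satisfied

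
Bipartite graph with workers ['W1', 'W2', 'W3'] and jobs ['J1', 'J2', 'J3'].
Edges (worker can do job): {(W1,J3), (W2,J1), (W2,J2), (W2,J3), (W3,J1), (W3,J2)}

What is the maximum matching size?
Maximum matching size = 3

Maximum matching: {(W1,J3), (W2,J2), (W3,J1)}
Size: 3

This assigns 3 workers to 3 distinct jobs.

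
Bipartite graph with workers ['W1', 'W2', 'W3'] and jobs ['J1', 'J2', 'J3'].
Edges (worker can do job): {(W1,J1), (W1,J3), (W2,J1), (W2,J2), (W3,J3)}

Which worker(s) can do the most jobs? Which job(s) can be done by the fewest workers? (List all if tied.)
Most versatile: W1, W2 (2 jobs); Least covered: J2 (1 workers)

Worker degrees (jobs they can do): W1:2, W2:2, W3:1
Job degrees (workers who can do it): J1:2, J2:1, J3:2

Maximum worker degree is 2, achieved by: W1, W2
Minimum job degree is 1, achieved by: J2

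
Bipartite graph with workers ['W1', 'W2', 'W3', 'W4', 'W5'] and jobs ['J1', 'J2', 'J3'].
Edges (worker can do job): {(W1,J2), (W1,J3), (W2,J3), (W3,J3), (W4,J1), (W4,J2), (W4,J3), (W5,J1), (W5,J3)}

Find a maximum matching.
Matching: {(W3,J3), (W4,J2), (W5,J1)}

Maximum matching (size 3):
  W3 → J3
  W4 → J2
  W5 → J1

Each worker is assigned to at most one job, and each job to at most one worker.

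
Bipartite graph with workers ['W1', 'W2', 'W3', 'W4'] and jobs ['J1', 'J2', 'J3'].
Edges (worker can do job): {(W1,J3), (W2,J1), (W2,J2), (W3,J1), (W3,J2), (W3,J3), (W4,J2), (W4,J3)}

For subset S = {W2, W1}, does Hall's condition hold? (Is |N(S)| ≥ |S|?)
Yes: |N(S)| = 3, |S| = 2

Subset S = {W2, W1}
Neighbors N(S) = {J1, J2, J3}

|N(S)| = 3, |S| = 2
Hall's condition: |N(S)| ≥ |S| is satisfied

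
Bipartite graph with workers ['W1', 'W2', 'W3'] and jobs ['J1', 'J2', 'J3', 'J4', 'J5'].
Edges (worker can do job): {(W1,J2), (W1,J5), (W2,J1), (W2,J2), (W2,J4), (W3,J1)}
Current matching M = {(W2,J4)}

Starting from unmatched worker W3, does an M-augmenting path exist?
Yes: W3 → J1

An M-augmenting path alternates non-matching / matching edges, starting and ending at unmatched vertices.
Path: W3 → J1
(J1 is unmatched in M, so the path is augmenting.)
Flipping edges along this path would increase |M| from 1 to 2.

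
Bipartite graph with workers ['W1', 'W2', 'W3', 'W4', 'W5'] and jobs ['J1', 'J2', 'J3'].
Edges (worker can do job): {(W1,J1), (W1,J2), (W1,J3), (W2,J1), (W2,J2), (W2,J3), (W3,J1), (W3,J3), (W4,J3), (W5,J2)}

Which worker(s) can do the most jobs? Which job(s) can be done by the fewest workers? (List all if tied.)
Most versatile: W1, W2 (3 jobs); Least covered: J1, J2 (3 workers)

Worker degrees (jobs they can do): W1:3, W2:3, W3:2, W4:1, W5:1
Job degrees (workers who can do it): J1:3, J2:3, J3:4

Maximum worker degree is 3, achieved by: W1, W2
Minimum job degree is 3, achieved by: J1, J2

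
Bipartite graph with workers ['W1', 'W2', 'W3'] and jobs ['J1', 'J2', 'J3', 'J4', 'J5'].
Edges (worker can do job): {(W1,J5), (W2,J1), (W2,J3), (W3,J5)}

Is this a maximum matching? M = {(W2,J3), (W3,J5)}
Yes, size 2 is maximum

Proposed matching has size 2.
Maximum matching size for this graph: 2.

This is a maximum matching.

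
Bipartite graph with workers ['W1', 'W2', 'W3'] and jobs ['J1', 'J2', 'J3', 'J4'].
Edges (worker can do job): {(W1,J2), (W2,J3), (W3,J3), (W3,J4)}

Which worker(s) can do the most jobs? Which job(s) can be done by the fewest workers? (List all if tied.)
Most versatile: W3 (2 jobs); Least covered: J1 (0 workers)

Worker degrees (jobs they can do): W1:1, W2:1, W3:2
Job degrees (workers who can do it): J1:0, J2:1, J3:2, J4:1

Maximum worker degree is 2, achieved by: W3
Minimum job degree is 0, achieved by: J1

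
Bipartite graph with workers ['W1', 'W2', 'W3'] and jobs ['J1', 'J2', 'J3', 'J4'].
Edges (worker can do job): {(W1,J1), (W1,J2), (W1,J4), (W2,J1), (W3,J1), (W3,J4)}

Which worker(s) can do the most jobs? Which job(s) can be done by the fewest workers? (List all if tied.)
Most versatile: W1 (3 jobs); Least covered: J3 (0 workers)

Worker degrees (jobs they can do): W1:3, W2:1, W3:2
Job degrees (workers who can do it): J1:3, J2:1, J3:0, J4:2

Maximum worker degree is 3, achieved by: W1
Minimum job degree is 0, achieved by: J3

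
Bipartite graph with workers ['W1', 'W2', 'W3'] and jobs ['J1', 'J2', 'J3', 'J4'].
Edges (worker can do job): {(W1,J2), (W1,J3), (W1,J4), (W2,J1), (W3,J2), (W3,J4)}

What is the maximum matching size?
Maximum matching size = 3

Maximum matching: {(W1,J3), (W2,J1), (W3,J2)}
Size: 3

This assigns 3 workers to 3 distinct jobs.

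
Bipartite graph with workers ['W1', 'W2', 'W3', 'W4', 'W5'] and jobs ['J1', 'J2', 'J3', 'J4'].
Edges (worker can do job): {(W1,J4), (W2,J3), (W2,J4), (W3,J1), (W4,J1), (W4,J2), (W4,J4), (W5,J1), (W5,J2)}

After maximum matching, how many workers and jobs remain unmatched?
Unmatched: 1 workers, 0 jobs

Maximum matching size: 4
Workers: 5 total, 4 matched, 1 unmatched
Jobs: 4 total, 4 matched, 0 unmatched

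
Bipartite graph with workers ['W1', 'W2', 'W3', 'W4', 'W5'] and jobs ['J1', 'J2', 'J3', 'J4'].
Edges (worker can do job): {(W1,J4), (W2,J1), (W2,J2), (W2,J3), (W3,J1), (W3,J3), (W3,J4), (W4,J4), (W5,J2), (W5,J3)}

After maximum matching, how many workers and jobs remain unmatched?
Unmatched: 1 workers, 0 jobs

Maximum matching size: 4
Workers: 5 total, 4 matched, 1 unmatched
Jobs: 4 total, 4 matched, 0 unmatched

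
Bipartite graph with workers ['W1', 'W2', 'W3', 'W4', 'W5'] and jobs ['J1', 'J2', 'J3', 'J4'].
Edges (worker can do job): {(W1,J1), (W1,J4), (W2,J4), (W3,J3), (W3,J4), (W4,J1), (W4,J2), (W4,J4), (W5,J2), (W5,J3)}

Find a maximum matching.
Matching: {(W1,J1), (W3,J4), (W4,J2), (W5,J3)}

Maximum matching (size 4):
  W1 → J1
  W3 → J4
  W4 → J2
  W5 → J3

Each worker is assigned to at most one job, and each job to at most one worker.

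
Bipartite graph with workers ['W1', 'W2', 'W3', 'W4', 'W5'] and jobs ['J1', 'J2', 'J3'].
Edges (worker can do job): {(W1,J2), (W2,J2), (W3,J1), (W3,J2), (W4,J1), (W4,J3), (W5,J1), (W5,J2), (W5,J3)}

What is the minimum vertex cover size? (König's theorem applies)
Minimum vertex cover size = 3

By König's theorem: in bipartite graphs,
min vertex cover = max matching = 3

Maximum matching has size 3, so minimum vertex cover also has size 3.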